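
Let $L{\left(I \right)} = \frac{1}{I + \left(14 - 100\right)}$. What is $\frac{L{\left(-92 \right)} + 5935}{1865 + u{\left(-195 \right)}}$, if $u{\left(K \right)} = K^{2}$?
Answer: $\frac{1056429}{7100420} \approx 0.14878$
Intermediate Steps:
$L{\left(I \right)} = \frac{1}{-86 + I}$ ($L{\left(I \right)} = \frac{1}{I + \left(14 - 100\right)} = \frac{1}{I - 86} = \frac{1}{-86 + I}$)
$\frac{L{\left(-92 \right)} + 5935}{1865 + u{\left(-195 \right)}} = \frac{\frac{1}{-86 - 92} + 5935}{1865 + \left(-195\right)^{2}} = \frac{\frac{1}{-178} + 5935}{1865 + 38025} = \frac{- \frac{1}{178} + 5935}{39890} = \frac{1056429}{178} \cdot \frac{1}{39890} = \frac{1056429}{7100420}$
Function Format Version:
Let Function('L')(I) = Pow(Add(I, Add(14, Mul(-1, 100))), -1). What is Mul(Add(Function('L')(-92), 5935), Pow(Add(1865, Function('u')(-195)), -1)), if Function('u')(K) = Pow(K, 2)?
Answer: Rational(1056429, 7100420) ≈ 0.14878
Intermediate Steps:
Function('L')(I) = Pow(Add(-86, I), -1) (Function('L')(I) = Pow(Add(I, Add(14, -100)), -1) = Pow(Add(I, -86), -1) = Pow(Add(-86, I), -1))
Mul(Add(Function('L')(-92), 5935), Pow(Add(1865, Function('u')(-195)), -1)) = Mul(Add(Pow(Add(-86, -92), -1), 5935), Pow(Add(1865, Pow(-195, 2)), -1)) = Mul(Add(Pow(-178, -1), 5935), Pow(Add(1865, 38025), -1)) = Mul(Add(Rational(-1, 178), 5935), Pow(39890, -1)) = Mul(Rational(1056429, 178), Rational(1, 39890)) = Rational(1056429, 7100420)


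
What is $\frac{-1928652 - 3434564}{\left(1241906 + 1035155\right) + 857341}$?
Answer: $- \frac{2681608}{1567201} \approx -1.7111$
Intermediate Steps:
$\frac{-1928652 - 3434564}{\left(1241906 + 1035155\right) + 857341} = - \frac{5363216}{2277061 + 857341} = - \frac{5363216}{3134402} = \left(-5363216\right) \frac{1}{3134402} = - \frac{2681608}{1567201}$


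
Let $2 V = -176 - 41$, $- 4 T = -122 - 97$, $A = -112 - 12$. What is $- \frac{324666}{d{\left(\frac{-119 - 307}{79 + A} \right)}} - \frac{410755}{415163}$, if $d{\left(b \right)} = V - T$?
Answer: $\frac{538889019217}{271101439} \approx 1987.8$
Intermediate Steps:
$A = -124$ ($A = -112 - 12 = -124$)
$T = \frac{219}{4}$ ($T = - \frac{-122 - 97}{4} = \left(- \frac{1}{4}\right) \left(-219\right) = \frac{219}{4} \approx 54.75$)
$V = - \frac{217}{2}$ ($V = \frac{-176 - 41}{2} = \frac{1}{2} \left(-217\right) = - \frac{217}{2} \approx -108.5$)
$d{\left(b \right)} = - \frac{653}{4}$ ($d{\left(b \right)} = - \frac{217}{2} - \frac{219}{4} = - \frac{653}{4}$)
$- \frac{324666}{d{\left(\frac{-119 - 307}{79 + A} \right)}} - \frac{410755}{415163} = - \frac{324666}{- \frac{653}{4}} - \frac{410755}{415163} = \left(-324666\right) \left(- \frac{4}{653}\right) - \frac{410755}{415163} = \frac{1298664}{653} - \frac{410755}{415163} = \frac{538889019217}{271101439}$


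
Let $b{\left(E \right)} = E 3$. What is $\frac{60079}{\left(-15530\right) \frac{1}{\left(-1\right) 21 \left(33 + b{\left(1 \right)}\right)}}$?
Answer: $\frac{22709862}{7765} \approx 2924.6$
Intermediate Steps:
$b{\left(E \right)} = 3 E$
$\frac{60079}{\left(-15530\right) \frac{1}{\left(-1\right) 21 \left(33 + b{\left(1 \right)}\right)}} = \frac{60079}{\left(-15530\right) \frac{1}{\left(-1\right) 21 \left(33 + 3 \cdot 1\right)}} = \frac{60079}{\left(-15530\right) \frac{1}{\left(-1\right) 21 \left(33 + 3\right)}} = \frac{60079}{\left(-15530\right) \frac{1}{\left(-1\right) 21 \cdot 36}} = \frac{60079}{\left(-15530\right) \frac{1}{\left(-1\right) 756}} = \frac{60079}{\left(-15530\right) \frac{1}{-756}} = \frac{60079}{\left(-15530\right) \left(- \frac{1}{756}\right)} = \frac{60079}{\frac{7765}{378}} = 60079 \cdot \frac{378}{7765} = \frac{22709862}{7765}$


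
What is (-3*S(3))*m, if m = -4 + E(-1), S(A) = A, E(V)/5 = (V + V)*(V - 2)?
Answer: -234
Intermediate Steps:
E(V) = 10*V*(-2 + V) (E(V) = 5*((V + V)*(V - 2)) = 5*((2*V)*(-2 + V)) = 5*(2*V*(-2 + V)) = 10*V*(-2 + V))
m = 26 (m = -4 + 10*(-1)*(-2 - 1) = -4 + 10*(-1)*(-3) = -4 + 30 = 26)
(-3*S(3))*m = -3*3*26 = -9*26 = -234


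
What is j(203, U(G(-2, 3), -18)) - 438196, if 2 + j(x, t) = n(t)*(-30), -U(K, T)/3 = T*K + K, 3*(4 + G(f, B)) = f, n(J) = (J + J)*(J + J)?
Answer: -7235478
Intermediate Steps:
n(J) = 4*J² (n(J) = (2*J)*(2*J) = 4*J²)
G(f, B) = -4 + f/3
U(K, T) = -3*K - 3*K*T (U(K, T) = -3*(T*K + K) = -3*(K*T + K) = -3*(K + K*T) = -3*K - 3*K*T)
j(x, t) = -2 - 120*t² (j(x, t) = -2 + (4*t²)*(-30) = -2 - 120*t²)
j(203, U(G(-2, 3), -18)) - 438196 = (-2 - 120*9*(1 - 18)²*(-4 + (⅓)*(-2))²) - 438196 = (-2 - 120*2601*(-4 - ⅔)²) - 438196 = (-2 - 120*(-3*(-14/3)*(-17))²) - 438196 = (-2 - 120*(-238)²) - 438196 = (-2 - 120*56644) - 438196 = (-2 - 6797280) - 438196 = -6797282 - 438196 = -7235478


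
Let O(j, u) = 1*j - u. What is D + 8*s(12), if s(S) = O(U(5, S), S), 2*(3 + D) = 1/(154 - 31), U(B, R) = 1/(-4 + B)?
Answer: -22385/246 ≈ -90.996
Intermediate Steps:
O(j, u) = j - u
D = -737/246 (D = -3 + 1/(2*(154 - 31)) = -3 + (½)/123 = -3 + (½)*(1/123) = -3 + 1/246 = -737/246 ≈ -2.9959)
s(S) = 1 - S (s(S) = 1/(-4 + 5) - S = 1/1 - S = 1 - S)
D + 8*s(12) = -737/246 + 8*(1 - 1*12) = -737/246 + 8*(1 - 12) = -737/246 + 8*(-11) = -737/246 - 88 = -22385/246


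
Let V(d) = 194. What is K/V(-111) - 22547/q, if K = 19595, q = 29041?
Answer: 564684277/5633954 ≈ 100.23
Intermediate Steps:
K/V(-111) - 22547/q = 19595/194 - 22547/29041 = 564684277/5633954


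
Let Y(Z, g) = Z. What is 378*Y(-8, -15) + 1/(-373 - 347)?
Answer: -2177281/720 ≈ -3024.0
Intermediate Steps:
378*Y(-8, -15) + 1/(-373 - 347) = 378*(-8) + 1/(-373 - 347) = -3024 + 1/(-720) = -3024 - 1/720 = -2177281/720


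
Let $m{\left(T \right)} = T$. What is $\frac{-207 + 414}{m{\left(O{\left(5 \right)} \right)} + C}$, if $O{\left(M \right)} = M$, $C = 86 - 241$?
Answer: $- \frac{69}{50} \approx -1.38$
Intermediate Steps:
$C = -155$
$\frac{-207 + 414}{m{\left(O{\left(5 \right)} \right)} + C} = \frac{-207 + 414}{5 - 155} = \frac{207}{-150} = 207 \left(- \frac{1}{150}\right) = - \frac{69}{50}$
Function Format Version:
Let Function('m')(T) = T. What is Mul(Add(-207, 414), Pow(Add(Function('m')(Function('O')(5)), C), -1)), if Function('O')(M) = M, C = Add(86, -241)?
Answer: Rational(-69, 50) ≈ -1.3800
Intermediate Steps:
C = -155
Mul(Add(-207, 414), Pow(Add(Function('m')(Function('O')(5)), C), -1)) = Mul(Add(-207, 414), Pow(Add(5, -155), -1)) = Mul(207, Pow(-150, -1)) = Mul(207, Rational(-1, 150)) = Rational(-69, 50)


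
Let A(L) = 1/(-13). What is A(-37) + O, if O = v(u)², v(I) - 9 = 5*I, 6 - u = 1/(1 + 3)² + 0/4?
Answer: 4980837/3328 ≈ 1496.6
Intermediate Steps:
A(L) = -1/13
u = 95/16 (u = 6 - (1/(1 + 3)² + 0/4) = 6 - (1/4² + 0*(¼)) = 6 - (1/16 + 0) = 6 - 1*1/16 = 6 - 1/16 = 95/16 ≈ 5.9375)
v(I) = 9 + 5*I
O = 383161/256 (O = (9 + 5*(95/16))² = (9 + 475/16)² = (619/16)² = 383161/256 ≈ 1496.7)
A(-37) + O = -1/13 + 383161/256 = 4980837/3328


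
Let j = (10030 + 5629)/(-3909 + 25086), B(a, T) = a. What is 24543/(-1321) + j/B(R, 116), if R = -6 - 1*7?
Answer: -6777397982/363672621 ≈ -18.636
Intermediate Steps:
R = -13 (R = -6 - 7 = -13)
j = 15659/21177 ≈ 0.73943
24543/(-1321) + j/B(R, 116) = 24543/(-1321) + (15659/21177)/(-13) = 24543*(-1/1321) + (15659/21177)*(-1/13) = -24543/1321 - 15659/275301 = -6777397982/363672621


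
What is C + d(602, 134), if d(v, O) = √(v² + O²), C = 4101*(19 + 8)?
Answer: 110727 + 2*√95090 ≈ 1.1134e+5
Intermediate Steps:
C = 110727 (C = 4101*27 = 110727)
d(v, O) = √(O² + v²)
C + d(602, 134) = 110727 + √(134² + 602²) = 110727 + √(17956 + 362404) = 110727 + √380360 = 110727 + 2*√95090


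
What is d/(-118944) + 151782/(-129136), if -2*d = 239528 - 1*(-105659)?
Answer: 75615643/274284864 ≈ 0.27568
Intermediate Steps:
d = -345187/2 (d = -(239528 - 1*(-105659))/2 = -(239528 + 105659)/2 = -½*345187 = -345187/2 ≈ -1.7259e+5)
d/(-118944) + 151782/(-129136) = -345187/2/(-118944) + 151782/(-129136) = -345187/2*(-1/118944) + 151782*(-1/129136) = 345187/237888 - 75891/64568 = 75615643/274284864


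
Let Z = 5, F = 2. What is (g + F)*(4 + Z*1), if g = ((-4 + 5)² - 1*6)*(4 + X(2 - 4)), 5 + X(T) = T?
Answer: 153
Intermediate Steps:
X(T) = -5 + T
g = 15 (g = ((-4 + 5)² - 1*6)*(4 + (-5 + (2 - 4))) = (1² - 6)*(4 + (-5 - 2)) = (1 - 6)*(4 - 7) = -5*(-3) = 15)
(g + F)*(4 + Z*1) = (15 + 2)*(4 + 5*1) = 17*(4 + 5) = 17*9 = 153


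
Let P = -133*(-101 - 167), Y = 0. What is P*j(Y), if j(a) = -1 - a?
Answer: -35644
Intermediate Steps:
P = 35644 (P = -133*(-268) = 35644)
P*j(Y) = 35644*(-1 - 1*0) = 35644*(-1 + 0) = 35644*(-1) = -35644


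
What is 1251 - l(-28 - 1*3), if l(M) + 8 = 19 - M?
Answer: 1209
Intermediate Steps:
l(M) = 11 - M (l(M) = -8 + (19 - M) = 11 - M)
1251 - l(-28 - 1*3) = 1251 - (11 - (-28 - 1*3)) = 1251 - (11 - (-28 - 3)) = 1251 - (11 - 1*(-31)) = 1251 - (11 + 31) = 1251 - 1*42 = 1251 - 42 = 1209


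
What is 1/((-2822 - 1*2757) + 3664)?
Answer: -1/1915 ≈ -0.00052219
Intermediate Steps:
1/((-2822 - 1*2757) + 3664) = 1/((-2822 - 2757) + 3664) = 1/(-5579 + 3664) = 1/(-1915) = -1/1915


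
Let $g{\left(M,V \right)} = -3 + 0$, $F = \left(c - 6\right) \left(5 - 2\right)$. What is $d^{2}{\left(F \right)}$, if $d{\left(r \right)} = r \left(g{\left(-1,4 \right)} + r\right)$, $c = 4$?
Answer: $2916$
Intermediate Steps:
$F = -6$ ($F = \left(4 - 6\right) \left(5 - 2\right) = \left(-2\right) 3 = -6$)
$g{\left(M,V \right)} = -3$
$d{\left(r \right)} = r \left(-3 + r\right)$
$d^{2}{\left(F \right)} = \left(- 6 \left(-3 - 6\right)\right)^{2} = \left(\left(-6\right) \left(-9\right)\right)^{2} = 54^{2} = 2916$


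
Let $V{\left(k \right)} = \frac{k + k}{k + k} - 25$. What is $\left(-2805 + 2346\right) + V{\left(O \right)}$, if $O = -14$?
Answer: $-483$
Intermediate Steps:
$V{\left(k \right)} = -24$ ($V{\left(k \right)} = \frac{2 k}{2 k} - 25 = 2 k \frac{1}{2 k} - 25 = 1 - 25 = -24$)
$\left(-2805 + 2346\right) + V{\left(O \right)} = \left(-2805 + 2346\right) - 24 = -459 - 24 = -483$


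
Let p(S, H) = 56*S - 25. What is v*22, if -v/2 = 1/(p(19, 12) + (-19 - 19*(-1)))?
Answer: -44/1039 ≈ -0.042348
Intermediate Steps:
p(S, H) = -25 + 56*S
v = -2/1039 (v = -2/((-25 + 56*19) + (-19 - 19*(-1))) = -2/((-25 + 1064) + (-19 + 19)) = -2/(1039 + 0) = -2/1039 ≈ -0.0019249)
v*22 = -2/1039*22 = -44/1039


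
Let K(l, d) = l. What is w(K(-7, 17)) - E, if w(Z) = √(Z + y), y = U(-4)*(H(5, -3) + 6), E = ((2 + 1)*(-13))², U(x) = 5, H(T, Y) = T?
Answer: -1521 + 4*√3 ≈ -1514.1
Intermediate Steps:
E = 1521 (E = (3*(-13))² = (-39)² = 1521)
y = 55 (y = 5*(5 + 6) = 5*11 = 55)
w(Z) = √(55 + Z) (w(Z) = √(Z + 55) = √(55 + Z))
w(K(-7, 17)) - E = √(55 - 7) - 1*1521 = √48 - 1521 = 4*√3 - 1521 = -1521 + 4*√3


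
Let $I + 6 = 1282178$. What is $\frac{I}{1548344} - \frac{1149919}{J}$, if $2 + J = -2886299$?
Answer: $\frac{1370301127477}{1117246708886} \approx 1.2265$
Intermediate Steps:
$J = -2886301$ ($J = -2 - 2886299 = -2886301$)
$I = 1282172$ ($I = -6 + 1282178 = 1282172$)
$\frac{I}{1548344} - \frac{1149919}{J} = \frac{1282172}{1548344} - \frac{1149919}{-2886301} = 1282172 \cdot \frac{1}{1548344} - - \frac{1149919}{2886301} = \frac{320543}{387086} + \frac{1149919}{2886301} = \frac{1370301127477}{1117246708886}$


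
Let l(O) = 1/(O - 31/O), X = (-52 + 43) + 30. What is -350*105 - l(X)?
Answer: -15067521/410 ≈ -36750.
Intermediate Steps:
X = 21 (X = -9 + 30 = 21)
-350*105 - l(X) = -350*105 - 21/(-31 + 21²) = -36750 - 21/(-31 + 441) = -36750 - 21/410 = -15067521/410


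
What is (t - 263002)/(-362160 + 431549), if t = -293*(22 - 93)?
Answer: -242199/69389 ≈ -3.4905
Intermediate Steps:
t = 20803 (t = -293*(-71) = 20803)
(t - 263002)/(-362160 + 431549) = (20803 - 263002)/(-362160 + 431549) = -242199/69389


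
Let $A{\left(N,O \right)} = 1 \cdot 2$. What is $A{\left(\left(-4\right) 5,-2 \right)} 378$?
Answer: $756$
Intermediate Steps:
$A{\left(N,O \right)} = 2$
$A{\left(\left(-4\right) 5,-2 \right)} 378 = 2 \cdot 378 = 756$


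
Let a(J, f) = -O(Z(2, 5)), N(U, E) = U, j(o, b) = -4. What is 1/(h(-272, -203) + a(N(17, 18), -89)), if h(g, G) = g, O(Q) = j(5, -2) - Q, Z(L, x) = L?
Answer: -1/266 ≈ -0.0037594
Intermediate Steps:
O(Q) = -4 - Q
a(J, f) = 6 (a(J, f) = -(-4 - 1*2) = -(-4 - 2) = -1*(-6) = 6)
1/(h(-272, -203) + a(N(17, 18), -89)) = 1/(-272 + 6) = 1/(-266) = -1/266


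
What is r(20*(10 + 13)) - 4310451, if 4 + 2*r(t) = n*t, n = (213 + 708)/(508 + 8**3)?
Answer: -146548341/34 ≈ -4.3102e+6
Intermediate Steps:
n = 307/340 (n = 921/(508 + 512) = 921/1020 = 921*(1/1020) = 307/340 ≈ 0.90294)
r(t) = -2 + 307*t/680 (r(t) = -2 + (307*t/340)/2 = -2 + 307*t/680)
r(20*(10 + 13)) - 4310451 = (-2 + 307*(20*(10 + 13))/680) - 4310451 = (-2 + 307*(20*23)/680) - 4310451 = (-2 + (307/680)*460) - 4310451 = (-2 + 7061/34) - 4310451 = 6993/34 - 4310451 = -146548341/34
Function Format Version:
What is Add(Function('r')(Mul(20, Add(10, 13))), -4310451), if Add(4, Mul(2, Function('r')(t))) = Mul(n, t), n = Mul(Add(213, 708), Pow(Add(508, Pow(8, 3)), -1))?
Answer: Rational(-146548341, 34) ≈ -4.3102e+6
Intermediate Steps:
n = Rational(307, 340) (n = Mul(921, Pow(Add(508, 512), -1)) = Mul(921, Pow(1020, -1)) = Mul(921, Rational(1, 1020)) = Rational(307, 340) ≈ 0.90294)
Function('r')(t) = Add(-2, Mul(Rational(307, 680), t)) (Function('r')(t) = Add(-2, Mul(Rational(1, 2), Mul(Rational(307, 340), t))) = Add(-2, Mul(Rational(307, 680), t)))
Add(Function('r')(Mul(20, Add(10, 13))), -4310451) = Add(Add(-2, Mul(Rational(307, 680), Mul(20, Add(10, 13)))), -4310451) = Add(Add(-2, Mul(Rational(307, 680), Mul(20, 23))), -4310451) = Add(Add(-2, Mul(Rational(307, 680), 460)), -4310451) = Add(Add(-2, Rational(7061, 34)), -4310451) = Add(Rational(6993, 34), -4310451) = Rational(-146548341, 34)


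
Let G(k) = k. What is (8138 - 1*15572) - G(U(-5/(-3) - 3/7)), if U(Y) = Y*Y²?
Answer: -68863850/9261 ≈ -7435.9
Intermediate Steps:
U(Y) = Y³
(8138 - 1*15572) - G(U(-5/(-3) - 3/7)) = (8138 - 1*15572) - (-5/(-3) - 3/7)³ = (8138 - 15572) - (-5*(-⅓) - 3*⅐)³ = -7434 - (5/3 - 3/7)³ = -7434 - (26/21)³ = -7434 - 1*17576/9261 = -7434 - 17576/9261 = -68863850/9261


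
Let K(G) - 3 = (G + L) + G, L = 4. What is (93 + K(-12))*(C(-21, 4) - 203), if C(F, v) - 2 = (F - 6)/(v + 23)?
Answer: -15352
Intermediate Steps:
C(F, v) = 2 + (-6 + F)/(23 + v) (C(F, v) = 2 + (F - 6)/(v + 23) = 2 + (-6 + F)/(23 + v))
K(G) = 7 + 2*G (K(G) = 3 + ((G + 4) + G) = 3 + ((4 + G) + G) = 3 + (4 + 2*G) = 7 + 2*G)
(93 + K(-12))*(C(-21, 4) - 203) = (93 + (7 + 2*(-12)))*((40 - 21 + 2*4)/(23 + 4) - 203) = (93 + (7 - 24))*((40 - 21 + 8)/27 - 203) = (93 - 17)*((1/27)*27 - 203) = 76*(1 - 203) = 76*(-202) = -15352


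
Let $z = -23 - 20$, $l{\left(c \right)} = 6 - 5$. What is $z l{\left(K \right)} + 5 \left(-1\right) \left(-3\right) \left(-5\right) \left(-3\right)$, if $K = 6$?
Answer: $182$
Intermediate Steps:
$l{\left(c \right)} = 1$ ($l{\left(c \right)} = 6 - 5 = 1$)
$z = -43$ ($z = -23 - 20 = -43$)
$z l{\left(K \right)} + 5 \left(-1\right) \left(-3\right) \left(-5\right) \left(-3\right) = \left(-43\right) 1 + 5 \left(-1\right) \left(-3\right) \left(-5\right) \left(-3\right) = -43 - 5 \cdot 15 \left(-3\right) = -43 - -225 = -43 + 225 = 182$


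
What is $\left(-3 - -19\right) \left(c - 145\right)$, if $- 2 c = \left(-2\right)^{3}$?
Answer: $-2256$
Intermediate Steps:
$c = 4$ ($c = - \frac{\left(-2\right)^{3}}{2} = \left(- \frac{1}{2}\right) \left(-8\right) = 4$)
$\left(-3 - -19\right) \left(c - 145\right) = \left(-3 - -19\right) \left(4 - 145\right) = \left(-3 + 19\right) \left(-141\right) = 16 \left(-141\right) = -2256$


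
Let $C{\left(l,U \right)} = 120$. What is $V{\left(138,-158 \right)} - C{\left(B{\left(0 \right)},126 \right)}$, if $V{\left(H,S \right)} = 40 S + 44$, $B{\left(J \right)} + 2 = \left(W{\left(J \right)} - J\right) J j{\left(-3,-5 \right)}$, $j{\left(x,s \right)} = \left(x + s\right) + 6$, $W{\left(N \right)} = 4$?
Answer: $-6396$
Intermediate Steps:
$j{\left(x,s \right)} = 6 + s + x$ ($j{\left(x,s \right)} = \left(s + x\right) + 6 = 6 + s + x$)
$B{\left(J \right)} = -2 - 2 J \left(4 - J\right)$ ($B{\left(J \right)} = -2 + \left(4 - J\right) J \left(6 - 5 - 3\right) = -2 + J \left(4 - J\right) \left(-2\right) = -2 - 2 J \left(4 - J\right)$)
$V{\left(H,S \right)} = 44 + 40 S$
$V{\left(138,-158 \right)} - C{\left(B{\left(0 \right)},126 \right)} = \left(44 + 40 \left(-158\right)\right) - 120 = \left(44 - 6320\right) - 120 = -6276 - 120 = -6396$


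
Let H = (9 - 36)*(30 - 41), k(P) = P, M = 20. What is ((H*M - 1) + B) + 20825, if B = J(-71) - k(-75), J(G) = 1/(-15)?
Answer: 402584/15 ≈ 26839.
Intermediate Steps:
J(G) = -1/15
H = 297 (H = -27*(-11) = 297)
B = 1124/15 (B = -1/15 - 1*(-75) = -1/15 + 75 = 1124/15 ≈ 74.933)
((H*M - 1) + B) + 20825 = ((297*20 - 1) + 1124/15) + 20825 = ((5940 - 1) + 1124/15) + 20825 = (5939 + 1124/15) + 20825 = 90209/15 + 20825 = 402584/15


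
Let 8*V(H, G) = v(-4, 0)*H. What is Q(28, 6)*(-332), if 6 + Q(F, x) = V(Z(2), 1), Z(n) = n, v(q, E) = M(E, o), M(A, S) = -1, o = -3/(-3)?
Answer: 2075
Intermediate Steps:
o = 1 (o = -3*(-⅓) = 1)
v(q, E) = -1
V(H, G) = -H/8 (V(H, G) = (-H)/8 = -H/8)
Q(F, x) = -25/4 (Q(F, x) = -6 - ⅛*2 = -6 - ¼ = -25/4)
Q(28, 6)*(-332) = -25/4*(-332) = 2075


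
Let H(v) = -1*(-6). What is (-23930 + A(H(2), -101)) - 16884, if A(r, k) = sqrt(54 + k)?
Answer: -40814 + I*sqrt(47) ≈ -40814.0 + 6.8557*I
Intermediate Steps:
H(v) = 6
(-23930 + A(H(2), -101)) - 16884 = (-23930 + sqrt(54 - 101)) - 16884 = (-23930 + sqrt(-47)) - 16884 = (-23930 + I*sqrt(47)) - 16884 = -40814 + I*sqrt(47)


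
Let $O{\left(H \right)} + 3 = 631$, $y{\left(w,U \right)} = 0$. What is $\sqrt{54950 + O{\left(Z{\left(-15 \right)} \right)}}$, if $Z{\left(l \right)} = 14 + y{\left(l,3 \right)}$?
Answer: $\sqrt{55578} \approx 235.75$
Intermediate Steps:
$Z{\left(l \right)} = 14$ ($Z{\left(l \right)} = 14 + 0 = 14$)
$O{\left(H \right)} = 628$ ($O{\left(H \right)} = -3 + 631 = 628$)
$\sqrt{54950 + O{\left(Z{\left(-15 \right)} \right)}} = \sqrt{54950 + 628} = \sqrt{55578}$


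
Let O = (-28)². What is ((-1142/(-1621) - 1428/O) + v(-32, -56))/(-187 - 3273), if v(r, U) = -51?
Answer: 2365483/157042480 ≈ 0.015063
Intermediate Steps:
O = 784
((-1142/(-1621) - 1428/O) + v(-32, -56))/(-187 - 3273) = ((-1142/(-1621) - 1428/784) - 51)/(-187 - 3273) = ((-1142*(-1/1621) - 1428*1/784) - 51)/(-3460) = ((1142/1621 - 51/28) - 51)*(-1/3460) = (-50695/45388 - 51)*(-1/3460) = -2365483/45388*(-1/3460) = 2365483/157042480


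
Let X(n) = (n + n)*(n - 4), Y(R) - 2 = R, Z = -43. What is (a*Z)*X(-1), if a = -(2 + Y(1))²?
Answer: 10750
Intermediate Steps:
Y(R) = 2 + R
X(n) = 2*n*(-4 + n) (X(n) = (2*n)*(-4 + n) = 2*n*(-4 + n))
a = -25 (a = -(2 + (2 + 1))² = -(2 + 3)² = -1*5² = -1*25 = -25)
(a*Z)*X(-1) = (-25*(-43))*(2*(-1)*(-4 - 1)) = 1075*(2*(-1)*(-5)) = 1075*10 = 10750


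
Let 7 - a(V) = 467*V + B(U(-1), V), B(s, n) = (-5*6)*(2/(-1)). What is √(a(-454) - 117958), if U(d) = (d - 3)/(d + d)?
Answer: √94007 ≈ 306.61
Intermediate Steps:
U(d) = (-3 + d)/(2*d) (U(d) = (-3 + d)/((2*d)) = (-3 + d)*(1/(2*d)) = (-3 + d)/(2*d))
B(s, n) = 60 (B(s, n) = -60*(-1) = -30*(-2) = 60)
a(V) = -53 - 467*V (a(V) = 7 - (467*V + 60) = 7 - (60 + 467*V) = 7 + (-60 - 467*V) = -53 - 467*V)
√(a(-454) - 117958) = √((-53 - 467*(-454)) - 117958) = √((-53 + 212018) - 117958) = √(211965 - 117958) = √94007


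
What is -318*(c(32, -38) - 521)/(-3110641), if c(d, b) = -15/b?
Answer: -3145497/59102179 ≈ -0.053221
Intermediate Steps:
-318*(c(32, -38) - 521)/(-3110641) = -318*(-15/(-38) - 521)/(-3110641) = -318*(-15*(-1/38) - 521)*(-1/3110641) = -318*(15/38 - 521)*(-1/3110641) = -318*(-19783/38)*(-1/3110641) = (3145497/19)*(-1/3110641) = -3145497/59102179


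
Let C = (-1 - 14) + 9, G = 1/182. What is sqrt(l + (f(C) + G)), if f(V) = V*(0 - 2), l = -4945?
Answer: I*sqrt(163400510)/182 ≈ 70.235*I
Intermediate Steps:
G = 1/182 ≈ 0.0054945
C = -6 (C = -15 + 9 = -6)
f(V) = -2*V (f(V) = V*(-2) = -2*V)
sqrt(l + (f(C) + G)) = sqrt(-4945 + (-2*(-6) + 1/182)) = sqrt(-4945 + (12 + 1/182)) = sqrt(-4945 + 2185/182) = sqrt(-897805/182) = I*sqrt(163400510)/182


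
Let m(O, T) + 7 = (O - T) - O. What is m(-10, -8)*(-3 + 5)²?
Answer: 4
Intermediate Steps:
m(O, T) = -7 - T (m(O, T) = -7 + ((O - T) - O) = -7 - T)
m(-10, -8)*(-3 + 5)² = (-7 - 1*(-8))*(-3 + 5)² = (-7 + 8)*2² = 1*4 = 4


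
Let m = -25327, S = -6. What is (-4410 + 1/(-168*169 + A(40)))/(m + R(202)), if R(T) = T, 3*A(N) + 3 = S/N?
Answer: 500853406/2853501525 ≈ 0.17552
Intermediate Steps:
A(N) = -1 - 2/N (A(N) = -1 + (-6/N)/3 = -1 - 2/N)
(-4410 + 1/(-168*169 + A(40)))/(m + R(202)) = (-4410 + 1/(-168*169 + (-2 - 1*40)/40))/(-25327 + 202) = (-4410 + 1/(-28392 + (-2 - 40)/40))/(-25125) = (-4410 + 1/(-28392 + (1/40)*(-42)))*(-1/25125) = (-4410 + 1/(-28392 - 21/20))*(-1/25125) = (-4410 + 1/(-567861/20))*(-1/25125) = (-4410 - 20/567861)*(-1/25125) = -2504267030/567861*(-1/25125) = 500853406/2853501525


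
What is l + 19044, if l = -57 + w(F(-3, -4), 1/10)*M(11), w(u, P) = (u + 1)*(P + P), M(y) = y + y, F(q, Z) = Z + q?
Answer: 94803/5 ≈ 18961.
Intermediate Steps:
M(y) = 2*y
w(u, P) = 2*P*(1 + u) (w(u, P) = (1 + u)*(2*P) = 2*P*(1 + u))
l = -417/5 (l = -57 + (2*(1 + (-4 - 3))/10)*(2*11) = -57 + (2*(⅒)*(1 - 7))*22 = -57 + (2*(⅒)*(-6))*22 = -57 - 6/5*22 = -57 - 132/5 = -417/5 ≈ -83.400)
l + 19044 = -417/5 + 19044 = 94803/5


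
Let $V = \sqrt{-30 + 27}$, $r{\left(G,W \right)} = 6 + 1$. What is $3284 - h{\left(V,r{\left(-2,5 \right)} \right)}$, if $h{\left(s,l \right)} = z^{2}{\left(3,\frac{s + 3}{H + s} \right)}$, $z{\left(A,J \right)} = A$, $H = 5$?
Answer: $3275$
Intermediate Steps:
$r{\left(G,W \right)} = 7$
$V = i \sqrt{3}$ ($V = \sqrt{-3} = i \sqrt{3} \approx 1.732 i$)
$h{\left(s,l \right)} = 9$ ($h{\left(s,l \right)} = 3^{2} = 9$)
$3284 - h{\left(V,r{\left(-2,5 \right)} \right)} = 3284 - 9 = 3275$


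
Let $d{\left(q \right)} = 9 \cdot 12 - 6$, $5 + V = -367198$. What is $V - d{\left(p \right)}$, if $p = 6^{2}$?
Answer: $-367305$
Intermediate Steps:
$V = -367203$ ($V = -5 - 367198 = -367203$)
$p = 36$
$d{\left(q \right)} = 102$ ($d{\left(q \right)} = 108 - 6 = 102$)
$V - d{\left(p \right)} = -367203 - 102 = -367305$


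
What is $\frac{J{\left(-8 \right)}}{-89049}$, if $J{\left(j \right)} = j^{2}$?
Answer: $- \frac{64}{89049} \approx -0.00071871$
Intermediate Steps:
$\frac{J{\left(-8 \right)}}{-89049} = \frac{\left(-8\right)^{2}}{-89049} = 64 \left(- \frac{1}{89049}\right) = - \frac{64}{89049}$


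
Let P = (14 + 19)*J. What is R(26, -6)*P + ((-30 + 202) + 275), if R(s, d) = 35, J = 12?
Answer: 14307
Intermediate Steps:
P = 396 (P = (14 + 19)*12 = 33*12 = 396)
R(26, -6)*P + ((-30 + 202) + 275) = 35*396 + ((-30 + 202) + 275) = 13860 + (172 + 275) = 13860 + 447 = 14307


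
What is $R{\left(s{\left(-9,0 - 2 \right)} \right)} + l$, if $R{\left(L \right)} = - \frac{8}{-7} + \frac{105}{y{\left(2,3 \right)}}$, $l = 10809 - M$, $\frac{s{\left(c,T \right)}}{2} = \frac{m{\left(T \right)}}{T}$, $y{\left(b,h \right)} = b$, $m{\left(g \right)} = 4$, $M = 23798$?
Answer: $- \frac{181095}{14} \approx -12935.0$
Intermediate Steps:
$s{\left(c,T \right)} = \frac{8}{T}$ ($s{\left(c,T \right)} = 2 \frac{4}{T} = \frac{8}{T}$)
$l = -12989$ ($l = 10809 - 23798 = -12989$)
$R{\left(L \right)} = \frac{751}{14}$ ($R{\left(L \right)} = - \frac{8}{-7} + \frac{105}{2} = \left(-8\right) \left(- \frac{1}{7}\right) + 105 \cdot \frac{1}{2} = \frac{8}{7} + \frac{105}{2} = \frac{751}{14}$)
$R{\left(s{\left(-9,0 - 2 \right)} \right)} + l = \frac{751}{14} - 12989 = - \frac{181095}{14}$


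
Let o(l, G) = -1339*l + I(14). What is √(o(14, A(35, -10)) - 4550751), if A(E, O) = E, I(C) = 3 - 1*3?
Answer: I*√4569497 ≈ 2137.6*I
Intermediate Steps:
I(C) = 0 (I(C) = 3 - 3 = 0)
o(l, G) = -1339*l (o(l, G) = -1339*l + 0 = -1339*l)
√(o(14, A(35, -10)) - 4550751) = √(-1339*14 - 4550751) = √(-18746 - 4550751) = √(-4569497) = I*√4569497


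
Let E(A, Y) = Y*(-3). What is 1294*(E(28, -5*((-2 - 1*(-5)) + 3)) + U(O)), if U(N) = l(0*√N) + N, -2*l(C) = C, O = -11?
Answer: 102226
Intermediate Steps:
l(C) = -C/2
E(A, Y) = -3*Y
U(N) = N (U(N) = -0*√N + N = -½*0 + N = 0 + N = N)
1294*(E(28, -5*((-2 - 1*(-5)) + 3)) + U(O)) = 1294*(-(-15)*((-2 - 1*(-5)) + 3) - 11) = 1294*(-(-15)*((-2 + 5) + 3) - 11) = 1294*(-(-15)*(3 + 3) - 11) = 1294*(-(-15)*6 - 11) = 1294*(-3*(-30) - 11) = 1294*(90 - 11) = 1294*79 = 102226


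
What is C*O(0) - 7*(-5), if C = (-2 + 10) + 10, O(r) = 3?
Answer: 89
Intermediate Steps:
C = 18 (C = 8 + 10 = 18)
C*O(0) - 7*(-5) = 18*3 - 7*(-5) = 54 + 35 = 89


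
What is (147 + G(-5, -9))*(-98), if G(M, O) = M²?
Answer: -16856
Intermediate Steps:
(147 + G(-5, -9))*(-98) = (147 + (-5)²)*(-98) = (147 + 25)*(-98) = 172*(-98) = -16856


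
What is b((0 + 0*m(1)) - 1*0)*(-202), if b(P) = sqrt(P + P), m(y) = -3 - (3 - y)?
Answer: 0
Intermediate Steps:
m(y) = -6 + y (m(y) = -3 + (-3 + y) = -6 + y)
b(P) = sqrt(2)*sqrt(P) (b(P) = sqrt(2*P) = sqrt(2)*sqrt(P))
b((0 + 0*m(1)) - 1*0)*(-202) = (sqrt(2)*sqrt((0 + 0*(-6 + 1)) - 1*0))*(-202) = (sqrt(2)*sqrt((0 + 0*(-5)) + 0))*(-202) = (sqrt(2)*sqrt((0 + 0) + 0))*(-202) = (sqrt(2)*sqrt(0 + 0))*(-202) = (sqrt(2)*sqrt(0))*(-202) = (sqrt(2)*0)*(-202) = 0*(-202) = 0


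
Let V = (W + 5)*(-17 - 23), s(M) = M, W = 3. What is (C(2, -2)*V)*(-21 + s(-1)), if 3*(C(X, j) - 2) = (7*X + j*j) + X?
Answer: 183040/3 ≈ 61013.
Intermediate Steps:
C(X, j) = 2 + j²/3 + 8*X/3 (C(X, j) = 2 + ((7*X + j*j) + X)/3 = 2 + ((7*X + j²) + X)/3 = 2 + ((j² + 7*X) + X)/3 = 2 + (j² + 8*X)/3 = 2 + (j²/3 + 8*X/3) = 2 + j²/3 + 8*X/3)
V = -320 (V = (3 + 5)*(-17 - 23) = 8*(-40) = -320)
(C(2, -2)*V)*(-21 + s(-1)) = ((2 + (⅓)*(-2)² + (8/3)*2)*(-320))*(-21 - 1) = ((2 + (⅓)*4 + 16/3)*(-320))*(-22) = ((2 + 4/3 + 16/3)*(-320))*(-22) = ((26/3)*(-320))*(-22) = -8320/3*(-22) = 183040/3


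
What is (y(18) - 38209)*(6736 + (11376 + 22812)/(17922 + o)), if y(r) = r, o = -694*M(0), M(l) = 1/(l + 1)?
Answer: -1108321877309/4307 ≈ -2.5733e+8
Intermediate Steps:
M(l) = 1/(1 + l)
o = -694 (o = -694/(1 + 0) = -694/1 = -694*1 = -694)
(y(18) - 38209)*(6736 + (11376 + 22812)/(17922 + o)) = (18 - 38209)*(6736 + (11376 + 22812)/(17922 - 694)) = -38191*(6736 + 34188/17228) = -38191*(6736 + 34188*(1/17228)) = -38191*(6736 + 8547/4307) = -38191*29020499/4307 = -1108321877309/4307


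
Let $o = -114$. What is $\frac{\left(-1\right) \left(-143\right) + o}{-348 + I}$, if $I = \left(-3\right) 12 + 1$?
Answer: $- \frac{29}{383} \approx -0.075718$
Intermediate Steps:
$I = -35$ ($I = -36 + 1 = -35$)
$\frac{\left(-1\right) \left(-143\right) + o}{-348 + I} = \frac{\left(-1\right) \left(-143\right) - 114}{-348 - 35} = \frac{143 - 114}{-383} = 29 \left(- \frac{1}{383}\right) = - \frac{29}{383}$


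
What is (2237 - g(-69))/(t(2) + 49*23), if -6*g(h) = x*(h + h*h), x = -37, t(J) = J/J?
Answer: -8899/376 ≈ -23.668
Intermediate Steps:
t(J) = 1
g(h) = 37*h/6 + 37*h²/6 (g(h) = -(-37)*(h + h*h)/6 = -(-37)*(h + h²)/6 = -(-37*h - 37*h²)/6 = 37*h/6 + 37*h²/6)
(2237 - g(-69))/(t(2) + 49*23) = (2237 - 37*(-69)*(1 - 69)/6)/(1 + 49*23) = (2237 - 37*(-69)*(-68)/6)/(1 + 1127) = (2237 - 1*28934)/1128 = (2237 - 28934)*(1/1128) = -26697*1/1128 = -8899/376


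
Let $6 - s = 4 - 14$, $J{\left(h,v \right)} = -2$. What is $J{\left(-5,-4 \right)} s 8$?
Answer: $-256$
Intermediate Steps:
$s = 16$ ($s = 6 - \left(4 - 14\right) = 6 - -10 = 6 + 10 = 16$)
$J{\left(-5,-4 \right)} s 8 = \left(-2\right) 16 \cdot 8 = \left(-32\right) 8 = -256$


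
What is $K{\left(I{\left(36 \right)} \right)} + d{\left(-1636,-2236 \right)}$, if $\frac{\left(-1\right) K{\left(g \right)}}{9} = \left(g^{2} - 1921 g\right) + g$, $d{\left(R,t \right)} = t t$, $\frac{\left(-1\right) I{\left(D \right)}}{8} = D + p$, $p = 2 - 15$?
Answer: $1515472$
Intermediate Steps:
$p = -13$ ($p = 2 - 15 = -13$)
$I{\left(D \right)} = 104 - 8 D$ ($I{\left(D \right)} = - 8 \left(D - 13\right) = - 8 \left(-13 + D\right) = 104 - 8 D$)
$d{\left(R,t \right)} = t^{2}$
$K{\left(g \right)} = - 9 g^{2} + 17280 g$ ($K{\left(g \right)} = - 9 \left(\left(g^{2} - 1921 g\right) + g\right) = - 9 \left(g^{2} - 1920 g\right) = - 9 g^{2} + 17280 g$)
$K{\left(I{\left(36 \right)} \right)} + d{\left(-1636,-2236 \right)} = 9 \left(104 - 288\right) \left(1920 - \left(104 - 288\right)\right) + \left(-2236\right)^{2} = 9 \left(104 - 288\right) \left(1920 - \left(104 - 288\right)\right) + 4999696 = 9 \left(-184\right) \left(1920 - -184\right) + 4999696 = 9 \left(-184\right) \left(1920 + 184\right) + 4999696 = 9 \left(-184\right) 2104 + 4999696 = -3484224 + 4999696 = 1515472$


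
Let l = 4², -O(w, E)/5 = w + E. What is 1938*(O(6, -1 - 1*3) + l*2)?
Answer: 42636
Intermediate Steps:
O(w, E) = -5*E - 5*w (O(w, E) = -5*(w + E) = -5*(E + w) = -5*E - 5*w)
l = 16
1938*(O(6, -1 - 1*3) + l*2) = 1938*((-5*(-1 - 1*3) - 5*6) + 16*2) = 1938*((-5*(-1 - 3) - 30) + 32) = 1938*((-5*(-4) - 30) + 32) = 1938*((20 - 30) + 32) = 1938*(-10 + 32) = 1938*22 = 42636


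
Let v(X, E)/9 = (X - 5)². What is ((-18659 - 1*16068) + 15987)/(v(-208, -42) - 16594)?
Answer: -18740/391727 ≈ -0.047839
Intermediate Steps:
v(X, E) = 9*(-5 + X)² (v(X, E) = 9*(X - 5)² = 9*(-5 + X)²)
((-18659 - 1*16068) + 15987)/(v(-208, -42) - 16594) = ((-18659 - 1*16068) + 15987)/(9*(-5 - 208)² - 16594) = ((-18659 - 16068) + 15987)/(9*(-213)² - 16594) = (-34727 + 15987)/(9*45369 - 16594) = -18740/(408321 - 16594) = -18740/391727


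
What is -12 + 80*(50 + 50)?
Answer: 7988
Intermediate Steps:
-12 + 80*(50 + 50) = -12 + 80*100 = -12 + 8000 = 7988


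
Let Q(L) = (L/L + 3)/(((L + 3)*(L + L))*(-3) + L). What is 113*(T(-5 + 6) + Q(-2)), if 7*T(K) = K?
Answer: 2147/35 ≈ 61.343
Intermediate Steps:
T(K) = K/7
Q(L) = 4/(L - 6*L*(3 + L)) (Q(L) = (1 + 3)/(((3 + L)*(2*L))*(-3) + L) = 4/((2*L*(3 + L))*(-3) + L) = 4/(-6*L*(3 + L) + L) = 4/(L - 6*L*(3 + L)))
113*(T(-5 + 6) + Q(-2)) = 113*((-5 + 6)/7 - 4/(-2*(17 + 6*(-2)))) = 113*((⅐)*1 - 4*(-½)/(17 - 12)) = 113*(⅐ - 4*(-½)/5) = 113*(⅐ - 4*(-½)*⅕) = 113*(⅐ + ⅖) = 113*(19/35) = 2147/35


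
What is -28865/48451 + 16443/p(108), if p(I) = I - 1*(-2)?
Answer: 793504643/5329610 ≈ 148.89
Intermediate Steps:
p(I) = 2 + I (p(I) = I + 2 = 2 + I)
-28865/48451 + 16443/p(108) = -28865/48451 + 16443/(2 + 108) = -28865*1/48451 + 16443/110 = -28865/48451 + 16443*(1/110) = -28865/48451 + 16443/110 = 793504643/5329610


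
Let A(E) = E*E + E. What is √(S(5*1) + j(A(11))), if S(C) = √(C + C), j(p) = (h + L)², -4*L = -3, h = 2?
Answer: √(121 + 16*√10)/4 ≈ 3.2749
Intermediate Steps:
L = ¾ (L = -¼*(-3) = ¾ ≈ 0.75000)
A(E) = E + E² (A(E) = E² + E = E + E²)
j(p) = 121/16 (j(p) = (2 + ¾)² = (11/4)² = 121/16)
S(C) = √2*√C (S(C) = √(2*C) = √2*√C)
√(S(5*1) + j(A(11))) = √(√2*√(5*1) + 121/16) = √(√2*√5 + 121/16) = √(√10 + 121/16) = √(121/16 + √10)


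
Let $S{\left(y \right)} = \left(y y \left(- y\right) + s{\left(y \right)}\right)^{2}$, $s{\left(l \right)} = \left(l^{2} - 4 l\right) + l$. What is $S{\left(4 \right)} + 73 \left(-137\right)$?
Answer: $-6401$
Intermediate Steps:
$s{\left(l \right)} = l^{2} - 3 l$
$S{\left(y \right)} = \left(- y^{3} + y \left(-3 + y\right)\right)^{2}$ ($S{\left(y \right)} = \left(y y \left(- y\right) + y \left(-3 + y\right)\right)^{2} = \left(y^{2} \left(- y\right) + y \left(-3 + y\right)\right)^{2} = \left(- y^{3} + y \left(-3 + y\right)\right)^{2}$)
$S{\left(4 \right)} + 73 \left(-137\right) = 4^{2} \left(3 + 4^{2} - 4\right)^{2} + 73 \left(-137\right) = 16 \left(3 + 16 - 4\right)^{2} - 10001 = 16 \cdot 15^{2} - 10001 = 16 \cdot 225 - 10001 = 3600 - 10001 = -6401$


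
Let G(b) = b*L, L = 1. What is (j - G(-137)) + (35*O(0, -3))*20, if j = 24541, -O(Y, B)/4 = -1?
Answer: 27478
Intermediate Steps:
O(Y, B) = 4 (O(Y, B) = -4*(-1) = 4)
G(b) = b (G(b) = b*1 = b)
(j - G(-137)) + (35*O(0, -3))*20 = (24541 - 1*(-137)) + (35*4)*20 = (24541 + 137) + 140*20 = 24678 + 2800 = 27478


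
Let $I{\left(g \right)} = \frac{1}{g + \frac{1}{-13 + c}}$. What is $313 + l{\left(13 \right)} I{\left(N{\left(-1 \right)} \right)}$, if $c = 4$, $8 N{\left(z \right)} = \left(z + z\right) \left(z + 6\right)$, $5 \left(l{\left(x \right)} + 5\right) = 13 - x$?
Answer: $\frac{15517}{49} \approx 316.67$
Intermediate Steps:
$l{\left(x \right)} = - \frac{12}{5} - \frac{x}{5}$ ($l{\left(x \right)} = -5 + \frac{13 - x}{5} = -5 - \left(- \frac{13}{5} + \frac{x}{5}\right) = - \frac{12}{5} - \frac{x}{5}$)
$N{\left(z \right)} = \frac{z \left(6 + z\right)}{4}$ ($N{\left(z \right)} = \frac{\left(z + z\right) \left(z + 6\right)}{8} = \frac{2 z \left(6 + z\right)}{8} = \frac{z \left(6 + z\right)}{4}$)
$I{\left(g \right)} = \frac{1}{- \frac{1}{9} + g}$ ($I{\left(g \right)} = \frac{1}{g + \frac{1}{-13 + 4}} = \frac{1}{g + \frac{1}{-9}} = \frac{1}{g - \frac{1}{9}} = \frac{1}{- \frac{1}{9} + g}$)
$313 + l{\left(13 \right)} I{\left(N{\left(-1 \right)} \right)} = 313 + \left(- \frac{12}{5} - \frac{13}{5}\right) \frac{9}{-1 + 9 \cdot \frac{1}{4} \left(-1\right) \left(6 - 1\right)} = 313 + \left(- \frac{12}{5} - \frac{13}{5}\right) \frac{9}{-1 + 9 \cdot \frac{1}{4} \left(-1\right) 5} = 313 - 5 \frac{9}{-1 + 9 \left(- \frac{5}{4}\right)} = 313 - 5 \frac{9}{-1 - \frac{45}{4}} = 313 - 5 \frac{9}{- \frac{49}{4}} = 313 - 5 \cdot 9 \left(- \frac{4}{49}\right) = 313 - - \frac{180}{49} = 313 + \frac{180}{49} = \frac{15517}{49}$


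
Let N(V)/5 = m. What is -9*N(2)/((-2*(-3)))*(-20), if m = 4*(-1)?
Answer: -600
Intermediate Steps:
m = -4
N(V) = -20 (N(V) = 5*(-4) = -20)
-9*N(2)/((-2*(-3)))*(-20) = -(-180)/((-2*(-3)))*(-20) = -(-180)/6*(-20) = -9*(-10/3)*(-20) = 30*(-20) = -600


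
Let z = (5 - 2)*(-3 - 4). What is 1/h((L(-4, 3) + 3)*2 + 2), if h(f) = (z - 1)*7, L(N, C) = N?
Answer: -1/154 ≈ -0.0064935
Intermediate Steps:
z = -21 (z = 3*(-7) = -21)
h(f) = -154 (h(f) = (-21 - 1)*7 = -22*7 = -154)
1/h((L(-4, 3) + 3)*2 + 2) = 1/(-154) = -1/154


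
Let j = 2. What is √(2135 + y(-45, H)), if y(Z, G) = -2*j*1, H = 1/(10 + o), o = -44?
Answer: √2131 ≈ 46.163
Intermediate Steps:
H = -1/34 (H = 1/(10 - 44) = 1/(-34) = -1/34 ≈ -0.029412)
y(Z, G) = -4 (y(Z, G) = -2*2*1 = -4*1 = -4)
√(2135 + y(-45, H)) = √(2135 - 4) = √2131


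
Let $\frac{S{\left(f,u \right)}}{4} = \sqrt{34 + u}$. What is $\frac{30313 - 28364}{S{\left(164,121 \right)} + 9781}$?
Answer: $\frac{19063169}{95665481} - \frac{7796 \sqrt{155}}{95665481} \approx 0.19825$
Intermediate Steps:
$S{\left(f,u \right)} = 4 \sqrt{34 + u}$
$\frac{30313 - 28364}{S{\left(164,121 \right)} + 9781} = \frac{30313 - 28364}{4 \sqrt{34 + 121} + 9781} = \frac{1949}{4 \sqrt{155} + 9781} = \frac{1949}{9781 + 4 \sqrt{155}}$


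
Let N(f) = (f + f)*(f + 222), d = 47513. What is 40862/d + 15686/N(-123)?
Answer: 11357465/52596891 ≈ 0.21593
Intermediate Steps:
N(f) = 2*f*(222 + f) (N(f) = (2*f)*(222 + f) = 2*f*(222 + f))
40862/d + 15686/N(-123) = 40862/47513 + 15686/((2*(-123)*(222 - 123))) = 40862*(1/47513) + 15686/((2*(-123)*99)) = 40862/47513 + 15686/(-24354) = 40862/47513 + 15686*(-1/24354) = 40862/47513 - 713/1107 = 11357465/52596891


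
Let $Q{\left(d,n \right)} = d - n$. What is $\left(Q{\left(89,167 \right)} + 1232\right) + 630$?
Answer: $1784$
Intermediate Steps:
$\left(Q{\left(89,167 \right)} + 1232\right) + 630 = \left(\left(89 - 167\right) + 1232\right) + 630 = \left(-78 + 1232\right) + 630 = 1154 + 630 = 1784$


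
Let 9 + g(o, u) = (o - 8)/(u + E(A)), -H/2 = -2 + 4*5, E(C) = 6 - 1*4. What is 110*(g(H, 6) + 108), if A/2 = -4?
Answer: 10285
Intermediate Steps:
A = -8 (A = 2*(-4) = -8)
E(C) = 2 (E(C) = 6 - 4 = 2)
H = -36 (H = -2*(-2 + 4*5) = -2*(-2 + 20) = -2*18 = -36)
g(o, u) = -9 + (-8 + o)/(2 + u) (g(o, u) = -9 + (o - 8)/(u + 2) = -9 + (-8 + o)/(2 + u))
110*(g(H, 6) + 108) = 110*((-26 - 36 - 9*6)/(2 + 6) + 108) = 110*((-26 - 36 - 54)/8 + 108) = 110*((1/8)*(-116) + 108) = 110*(-29/2 + 108) = 110*(187/2) = 10285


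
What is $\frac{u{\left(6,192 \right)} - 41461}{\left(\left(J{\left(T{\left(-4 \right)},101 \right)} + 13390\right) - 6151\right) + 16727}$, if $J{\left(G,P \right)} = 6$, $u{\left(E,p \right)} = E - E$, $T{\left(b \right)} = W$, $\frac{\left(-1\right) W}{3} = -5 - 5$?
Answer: $- \frac{41461}{23972} \approx -1.7296$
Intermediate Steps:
$W = 30$ ($W = - 3 \left(-5 - 5\right) = \left(-3\right) \left(-10\right) = 30$)
$T{\left(b \right)} = 30$
$u{\left(E,p \right)} = 0$
$\frac{u{\left(6,192 \right)} - 41461}{\left(\left(J{\left(T{\left(-4 \right)},101 \right)} + 13390\right) - 6151\right) + 16727} = \frac{0 - 41461}{\left(\left(6 + 13390\right) - 6151\right) + 16727} = - \frac{41461}{\left(13396 - 6151\right) + 16727} = - \frac{41461}{7245 + 16727} = - \frac{41461}{23972}$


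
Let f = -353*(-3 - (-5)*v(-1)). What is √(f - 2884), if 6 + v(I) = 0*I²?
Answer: √8765 ≈ 93.622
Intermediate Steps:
v(I) = -6 (v(I) = -6 + 0*I² = -6 + 0 = -6)
f = 11649 (f = -353*(-3 - (-5)*(-6)) = -353*(-3 - 1*30) = -353*(-3 - 30) = -353*(-33) = 11649)
√(f - 2884) = √(11649 - 2884) = √8765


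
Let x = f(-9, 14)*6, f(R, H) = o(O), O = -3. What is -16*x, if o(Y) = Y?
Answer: 288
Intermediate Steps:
f(R, H) = -3
x = -18 (x = -3*6 = -18)
-16*x = -16*(-18) = 288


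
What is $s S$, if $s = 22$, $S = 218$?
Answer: $4796$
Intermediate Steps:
$s S = 22 \cdot 218 = 4796$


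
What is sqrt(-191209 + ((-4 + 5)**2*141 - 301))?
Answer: I*sqrt(191369) ≈ 437.46*I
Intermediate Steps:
sqrt(-191209 + ((-4 + 5)**2*141 - 301)) = sqrt(-191209 + (1**2*141 - 301)) = sqrt(-191209 + (1*141 - 301)) = sqrt(-191209 + (141 - 301)) = sqrt(-191209 - 160) = sqrt(-191369) = I*sqrt(191369)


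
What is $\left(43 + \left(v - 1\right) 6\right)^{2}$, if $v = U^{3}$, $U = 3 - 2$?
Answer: $1849$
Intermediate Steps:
$U = 1$
$v = 1$ ($v = 1^{3} = 1$)
$\left(43 + \left(v - 1\right) 6\right)^{2} = \left(43 + \left(1 - 1\right) 6\right)^{2} = \left(43 + 0 \cdot 6\right)^{2} = \left(43 + 0\right)^{2} = 43^{2} = 1849$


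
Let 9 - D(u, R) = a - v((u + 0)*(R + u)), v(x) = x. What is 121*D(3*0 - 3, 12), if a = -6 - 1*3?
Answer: -1089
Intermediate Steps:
a = -9 (a = -6 - 3 = -9)
D(u, R) = 18 + u*(R + u) (D(u, R) = 9 - (-9 - (u + 0)*(R + u)) = 9 - (-9 - u*(R + u)) = 9 + (9 + u*(R + u)) = 18 + u*(R + u))
121*D(3*0 - 3, 12) = 121*(18 + (3*0 - 3)*(12 + (3*0 - 3))) = 121*(18 + (0 - 3)*(12 + (0 - 3))) = 121*(18 - 3*(12 - 3)) = 121*(18 - 3*9) = 121*(18 - 27) = 121*(-9) = -1089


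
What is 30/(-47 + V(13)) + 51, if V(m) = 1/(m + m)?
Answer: 20497/407 ≈ 50.361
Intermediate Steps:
V(m) = 1/(2*m)
30/(-47 + V(13)) + 51 = 30/(-47 + (½)/13) + 51 = 30/(-47 + (½)*(1/13)) + 51 = 30/(-47 + 1/26) + 51 = 30/(-1221/26) + 51 = -26/1221*30 + 51 = -260/407 + 51 = 20497/407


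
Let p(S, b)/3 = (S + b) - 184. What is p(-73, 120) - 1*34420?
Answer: -34831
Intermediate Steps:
p(S, b) = -552 + 3*S + 3*b (p(S, b) = 3*((S + b) - 184) = 3*(-184 + S + b) = -552 + 3*S + 3*b)
p(-73, 120) - 1*34420 = (-552 + 3*(-73) + 3*120) - 1*34420 = (-552 - 219 + 360) - 34420 = -411 - 34420 = -34831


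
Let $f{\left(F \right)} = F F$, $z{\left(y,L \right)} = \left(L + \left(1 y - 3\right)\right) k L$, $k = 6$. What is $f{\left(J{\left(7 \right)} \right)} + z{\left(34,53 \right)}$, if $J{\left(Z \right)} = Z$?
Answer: $26761$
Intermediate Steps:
$z{\left(y,L \right)} = 6 L \left(-3 + L + y\right)$ ($z{\left(y,L \right)} = \left(L + \left(1 y - 3\right)\right) 6 L = \left(L + \left(y - 3\right)\right) 6 L = \left(L + \left(-3 + y\right)\right) 6 L = \left(-3 + L + y\right) 6 L = 6 L \left(-3 + L + y\right)$)
$f{\left(F \right)} = F^{2}$
$f{\left(J{\left(7 \right)} \right)} + z{\left(34,53 \right)} = 7^{2} + 6 \cdot 53 \left(-3 + 53 + 34\right) = 49 + 6 \cdot 53 \cdot 84 = 49 + 26712 = 26761$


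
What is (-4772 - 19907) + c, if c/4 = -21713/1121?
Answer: -27752011/1121 ≈ -24756.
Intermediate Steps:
c = -86852/1121 (c = 4*(-21713/1121) = -86852/1121 ≈ -77.477)
(-4772 - 19907) + c = (-4772 - 19907) - 86852/1121 = -24679 - 86852/1121 = -27752011/1121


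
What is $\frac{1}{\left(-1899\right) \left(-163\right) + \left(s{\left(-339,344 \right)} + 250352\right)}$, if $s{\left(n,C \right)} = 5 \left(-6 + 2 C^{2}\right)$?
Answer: $\frac{1}{1743219} \approx 5.7365 \cdot 10^{-7}$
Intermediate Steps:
$s{\left(n,C \right)} = -30 + 10 C^{2}$
$\frac{1}{\left(-1899\right) \left(-163\right) + \left(s{\left(-339,344 \right)} + 250352\right)} = \frac{1}{\left(-1899\right) \left(-163\right) + \left(\left(-30 + 10 \cdot 344^{2}\right) + 250352\right)} = \frac{1}{309537 + \left(\left(-30 + 10 \cdot 118336\right) + 250352\right)} = \frac{1}{309537 + \left(\left(-30 + 1183360\right) + 250352\right)} = \frac{1}{309537 + \left(1183330 + 250352\right)} = \frac{1}{309537 + 1433682} = \frac{1}{1743219}$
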